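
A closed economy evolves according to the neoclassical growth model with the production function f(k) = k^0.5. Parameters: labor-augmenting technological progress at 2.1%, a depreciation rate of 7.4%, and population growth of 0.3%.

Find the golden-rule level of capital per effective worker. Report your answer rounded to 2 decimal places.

k_gold ≈ 26.03

The golden rule sets f'(k) = n + g + δ, i.e. α·k^(α−1) = n + g + δ.
So k^(1−α) = α / (n + g + δ) = 0.5 / 0.098 = 5.1020.
k_gold = 5.1020^(1/0.5) ≈ 26.0304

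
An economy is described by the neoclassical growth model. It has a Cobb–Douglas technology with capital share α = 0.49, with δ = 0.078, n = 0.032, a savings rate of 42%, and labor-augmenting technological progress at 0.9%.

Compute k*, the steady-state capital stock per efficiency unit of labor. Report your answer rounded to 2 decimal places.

Steady state requires s·f(k) = (n + g + δ)·k, i.e. s·k^α = (n + g + δ)·k.
Dividing both sides by k: k^(1−α) = s / (n + g + δ).
k^0.51 = 0.42 / (0.032 + 0.009 + 0.078) = 0.42 / 0.119 = 3.5294
k* = 3.5294^(1/0.51) ≈ 11.8556

k* ≈ 11.86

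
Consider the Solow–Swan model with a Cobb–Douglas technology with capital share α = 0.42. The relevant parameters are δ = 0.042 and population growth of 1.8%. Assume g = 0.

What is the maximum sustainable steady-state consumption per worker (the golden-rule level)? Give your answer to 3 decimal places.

At the golden rule, f'(k) = n + δ, so α·k^(α−1) = n + δ and k_gold = (α/(n + δ))^(1/(1−α)).
k_gold = (0.42/0.060)^(1/0.58) = 7.0000^1.7241 ≈ 28.6440
c_gold = f(k_gold) − (n + δ)·k_gold = 4.0922 − 0.060×28.6440 ≈ 2.3736

c_gold ≈ 2.374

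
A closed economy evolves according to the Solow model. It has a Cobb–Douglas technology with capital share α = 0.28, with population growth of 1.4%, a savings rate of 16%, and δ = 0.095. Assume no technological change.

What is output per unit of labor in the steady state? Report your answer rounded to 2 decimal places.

Steady state requires s·f(k) = (n + δ)·k, i.e. s·k^α = (n + δ)·k.
Dividing both sides by k: k^(1−α) = s / (n + δ).
k^0.72 = 0.16 / (0.014 + 0.095) = 0.16 / 0.109 = 1.4679
k* = 1.4679^(1/0.72) ≈ 1.7042
y* = (k*)^α = 1.7042^0.28 ≈ 1.1610

y* = 1.16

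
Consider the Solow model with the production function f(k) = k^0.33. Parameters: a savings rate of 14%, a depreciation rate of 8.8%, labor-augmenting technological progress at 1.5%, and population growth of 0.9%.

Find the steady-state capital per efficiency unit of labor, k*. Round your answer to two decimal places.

k* ≈ 1.40

At the steady state, Δk = 0, so s·k^α = (n + g + δ)·k.
Dividing both sides by k: k^(1−α) = s / (n + g + δ).
k^0.67 = 0.14 / (0.009 + 0.015 + 0.088) = 0.14 / 0.112 = 1.2500
k* = 1.2500^(1/0.67) ≈ 1.3952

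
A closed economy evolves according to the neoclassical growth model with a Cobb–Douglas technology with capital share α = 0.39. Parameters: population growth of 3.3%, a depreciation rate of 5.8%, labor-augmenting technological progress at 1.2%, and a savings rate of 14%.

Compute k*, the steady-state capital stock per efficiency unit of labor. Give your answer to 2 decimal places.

k* = 1.65

At the steady state, Δk = 0, so s·k^α = (n + g + δ)·k.
Rearranging, k^(1−α) = s / (n + g + δ).
k^0.61 = 0.14 / (0.033 + 0.012 + 0.058) = 0.14 / 0.103 = 1.3592
k* = 1.3592^(1/0.61) ≈ 1.6539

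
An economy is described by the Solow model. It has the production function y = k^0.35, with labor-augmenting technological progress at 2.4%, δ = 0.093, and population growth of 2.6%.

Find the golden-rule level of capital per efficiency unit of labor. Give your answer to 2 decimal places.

The golden rule sets f'(k) = n + g + δ, i.e. α·k^(α−1) = n + g + δ.
So k^(1−α) = α / (n + g + δ) = 0.35 / 0.143 = 2.4476.
k_gold = 2.4476^(1/0.65) ≈ 3.9633

k_gold ≈ 3.96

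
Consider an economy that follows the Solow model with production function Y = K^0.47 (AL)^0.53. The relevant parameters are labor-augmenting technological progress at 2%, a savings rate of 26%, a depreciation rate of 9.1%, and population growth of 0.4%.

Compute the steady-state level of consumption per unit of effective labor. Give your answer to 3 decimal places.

c* = 1.525

Steady state requires s·f(k) = (n + g + δ)·k, i.e. s·k^α = (n + g + δ)·k.
Dividing both sides by k: k^(1−α) = s / (n + g + δ).
k^0.53 = 0.26 / (0.004 + 0.020 + 0.091) = 0.26 / 0.115 = 2.2609
k* = 2.2609^(1/0.53) ≈ 4.6607
y* = (k*)^α = 4.6607^0.47 ≈ 2.0614
c* = (1 − s)·y* = (1 − 0.26) × 2.0614 ≈ 1.5254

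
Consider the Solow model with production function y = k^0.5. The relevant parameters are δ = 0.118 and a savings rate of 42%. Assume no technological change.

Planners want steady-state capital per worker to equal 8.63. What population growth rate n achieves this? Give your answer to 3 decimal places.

At the steady state, Δk = 0, so s·k^α = (n + δ)·k.
So s / (n + δ) = (k*)^(1−α) = 8.63^0.5 = 2.9377.
Therefore n + δ = s / 2.9377 = 0.42 / 2.9377 = 0.1430, so n = 0.1430 − 0.118 = 0.0250.

n ≈ 0.025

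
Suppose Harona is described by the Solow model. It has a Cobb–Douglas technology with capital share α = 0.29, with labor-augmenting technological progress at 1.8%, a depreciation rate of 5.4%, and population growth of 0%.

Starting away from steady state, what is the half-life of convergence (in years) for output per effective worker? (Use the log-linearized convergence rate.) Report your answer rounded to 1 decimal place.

Near the steady state the convergence rate is λ = (1 − α)(n + g + δ).
λ = (1 − 0.29) × 0.072 = 0.71 × 0.072 = 0.05112
Half-life = ln 2 / λ = 0.6931 / 0.05112 ≈ 13.56 years

half-life ≈ 13.6 years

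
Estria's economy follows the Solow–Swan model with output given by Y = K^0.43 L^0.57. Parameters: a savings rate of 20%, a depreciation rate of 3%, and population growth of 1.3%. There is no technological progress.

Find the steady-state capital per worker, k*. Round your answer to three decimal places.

In steady state, investment equals break-even investment: s·k^α = (n + δ)·k.
Rearranging, k^(1−α) = s / (n + δ).
k^0.57 = 0.20 / (0.013 + 0.030) = 0.20 / 0.043 = 4.6512
k* = 4.6512^(1/0.57) ≈ 14.8309

k* ≈ 14.831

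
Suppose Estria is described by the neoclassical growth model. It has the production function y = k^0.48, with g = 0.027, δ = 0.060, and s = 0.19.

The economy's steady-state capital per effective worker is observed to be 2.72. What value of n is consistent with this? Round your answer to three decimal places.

n ≈ 0.026

At the steady state, Δk = 0, so s·k^α = (n + g + δ)·k.
So s / (n + g + δ) = (k*)^(1−α) = 2.72^0.52 = 1.6826.
Therefore n + g + δ = s / 1.6826 = 0.19 / 1.6826 = 0.1129, so n = 0.1129 − 0.087 = 0.0259.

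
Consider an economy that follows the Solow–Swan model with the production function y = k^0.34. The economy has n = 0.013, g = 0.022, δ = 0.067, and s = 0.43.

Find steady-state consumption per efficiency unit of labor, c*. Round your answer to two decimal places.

c* = 1.20

In steady state, investment equals break-even investment: s·k^α = (n + g + δ)·k.
Rearranging, k^(1−α) = s / (n + g + δ).
k^0.66 = 0.43 / (0.013 + 0.022 + 0.067) = 0.43 / 0.102 = 4.2157
k* = 4.2157^(1/0.66) ≈ 8.8465
y* = (k*)^α = 8.8465^0.34 ≈ 2.0985
c* = (1 − s)·y* = (1 − 0.43) × 2.0985 ≈ 1.1961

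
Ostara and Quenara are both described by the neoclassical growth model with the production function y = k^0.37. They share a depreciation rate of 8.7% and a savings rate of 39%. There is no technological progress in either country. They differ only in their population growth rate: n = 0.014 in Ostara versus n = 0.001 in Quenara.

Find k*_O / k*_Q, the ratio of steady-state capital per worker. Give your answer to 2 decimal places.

Steady-state k* = [s/(n + δ)]^(1/(1−α)), so the ratio is [ (s_O/(n + δ)_O) / (s_Q/(n + δ)_Q) ]^1.5873.
s_O/(n + δ)_O = 0.39/0.101 = 3.8614; s_Q/(n + δ)_Q = 0.39/0.088 = 4.4318.
Ratio = (3.8614/4.4318)^1.5873 = 0.8713^1.5873 ≈ 0.8036

k*_O / k*_Q ≈ 0.80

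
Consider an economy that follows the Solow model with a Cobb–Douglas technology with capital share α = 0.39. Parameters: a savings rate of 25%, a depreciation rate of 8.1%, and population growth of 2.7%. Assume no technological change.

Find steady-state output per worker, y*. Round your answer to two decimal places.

Steady state requires s·f(k) = (n + δ)·k, i.e. s·k^α = (n + δ)·k.
Dividing both sides by k: k^(1−α) = s / (n + δ).
k^0.61 = 0.25 / (0.027 + 0.081) = 0.25 / 0.108 = 2.3148
k* = 2.3148^(1/0.61) ≈ 3.9588
y* = (k*)^α = 3.9588^0.39 ≈ 1.7102

y* = 1.71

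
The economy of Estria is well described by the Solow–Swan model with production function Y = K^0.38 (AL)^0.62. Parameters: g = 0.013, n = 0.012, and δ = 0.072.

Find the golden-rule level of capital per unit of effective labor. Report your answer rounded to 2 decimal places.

The golden rule sets f'(k) = n + g + δ, i.e. α·k^(α−1) = n + g + δ.
So k^(1−α) = α / (n + g + δ) = 0.38 / 0.097 = 3.9175.
k_gold = 3.9175^(1/0.62) ≈ 9.0462

k_gold ≈ 9.05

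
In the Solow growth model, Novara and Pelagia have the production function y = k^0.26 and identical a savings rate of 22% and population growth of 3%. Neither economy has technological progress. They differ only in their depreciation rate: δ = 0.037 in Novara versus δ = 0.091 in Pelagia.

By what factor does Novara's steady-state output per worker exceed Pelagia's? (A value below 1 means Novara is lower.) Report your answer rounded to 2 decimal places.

ratio ≈ 1.23

Steady-state y* = [s/(n + δ)]^(α/(1−α)), so the ratio is [ (s_N/(n + δ)_N) / (s_P/(n + δ)_P) ]^0.3514.
s_N/(n + δ)_N = 0.22/0.067 = 3.2836; s_P/(n + δ)_P = 0.22/0.121 = 1.8182.
Ratio = (3.2836/1.8182)^0.3514 = 1.8060^0.3514 ≈ 1.2309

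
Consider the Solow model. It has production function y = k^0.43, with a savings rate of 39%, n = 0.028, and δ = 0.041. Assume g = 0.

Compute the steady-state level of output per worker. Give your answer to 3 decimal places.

y* ≈ 3.694

In steady state, investment equals break-even investment: s·k^α = (n + δ)·k.
Rearranging, k^(1−α) = s / (n + δ).
k^0.57 = 0.39 / (0.028 + 0.041) = 0.39 / 0.069 = 5.6522
k* = 5.6522^(1/0.57) ≈ 20.8776
y* = (k*)^α = 20.8776^0.43 ≈ 3.6937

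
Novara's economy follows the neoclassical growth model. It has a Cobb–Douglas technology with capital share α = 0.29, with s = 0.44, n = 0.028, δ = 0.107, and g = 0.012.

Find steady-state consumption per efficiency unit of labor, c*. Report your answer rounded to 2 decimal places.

c* ≈ 0.88

At the steady state, Δk = 0, so s·k^α = (n + g + δ)·k.
Dividing both sides by k: k^(1−α) = s / (n + g + δ).
k^0.71 = 0.44 / (0.028 + 0.012 + 0.107) = 0.44 / 0.147 = 2.9932
k* = 2.9932^(1/0.71) ≈ 4.6840
y* = (k*)^α = 4.6840^0.29 ≈ 1.5649
c* = (1 − s)·y* = (1 − 0.44) × 1.5649 ≈ 0.8763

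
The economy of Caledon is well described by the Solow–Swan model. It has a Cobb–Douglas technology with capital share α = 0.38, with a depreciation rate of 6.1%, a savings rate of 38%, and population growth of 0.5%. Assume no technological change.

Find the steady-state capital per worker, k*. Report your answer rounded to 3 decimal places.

At the steady state, Δk = 0, so s·k^α = (n + δ)·k.
Rearranging, k^(1−α) = s / (n + δ).
k^0.62 = 0.38 / (0.005 + 0.061) = 0.38 / 0.066 = 5.7576
k* = 5.7576^(1/0.62) ≈ 16.8343

k* = 16.834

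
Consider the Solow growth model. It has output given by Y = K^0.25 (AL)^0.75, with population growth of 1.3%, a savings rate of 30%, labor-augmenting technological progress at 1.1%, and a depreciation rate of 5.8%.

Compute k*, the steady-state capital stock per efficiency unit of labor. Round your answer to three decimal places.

At the steady state, Δk = 0, so s·k^α = (n + g + δ)·k.
Rearranging, k^(1−α) = s / (n + g + δ).
k^0.75 = 0.30 / (0.013 + 0.011 + 0.058) = 0.30 / 0.082 = 3.6585
k* = 3.6585^(1/0.75) ≈ 5.6373

k* ≈ 5.637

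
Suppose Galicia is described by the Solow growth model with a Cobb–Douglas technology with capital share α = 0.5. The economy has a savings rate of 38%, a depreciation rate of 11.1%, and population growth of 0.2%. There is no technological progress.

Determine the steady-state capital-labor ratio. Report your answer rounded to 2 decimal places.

k* ≈ 11.31

Steady state requires s·f(k) = (n + δ)·k, i.e. s·k^α = (n + δ)·k.
Rearranging, k^(1−α) = s / (n + δ).
k^0.5 = 0.38 / (0.002 + 0.111) = 0.38 / 0.113 = 3.3628
k* = 3.3628^(1/0.5) ≈ 11.3084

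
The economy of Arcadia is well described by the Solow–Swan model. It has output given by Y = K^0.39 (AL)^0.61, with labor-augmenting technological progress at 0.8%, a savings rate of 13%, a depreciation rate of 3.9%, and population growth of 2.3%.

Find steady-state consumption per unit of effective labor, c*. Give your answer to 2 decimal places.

Steady state requires s·f(k) = (n + g + δ)·k, i.e. s·k^α = (n + g + δ)·k.
Dividing both sides by k: k^(1−α) = s / (n + g + δ).
k^0.61 = 0.13 / (0.023 + 0.008 + 0.039) = 0.13 / 0.070 = 1.8571
k* = 1.8571^(1/0.61) ≈ 2.7588
y* = (k*)^α = 2.7588^0.39 ≈ 1.4855
c* = (1 − s)·y* = (1 − 0.13) × 1.4855 ≈ 1.2924

c* = 1.29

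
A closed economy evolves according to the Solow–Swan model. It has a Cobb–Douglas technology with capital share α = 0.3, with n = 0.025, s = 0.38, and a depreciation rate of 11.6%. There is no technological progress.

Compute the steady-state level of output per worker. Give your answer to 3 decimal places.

y* ≈ 1.529

Steady state requires s·f(k) = (n + δ)·k, i.e. s·k^α = (n + δ)·k.
Rearranging, k^(1−α) = s / (n + δ).
k^0.7 = 0.38 / (0.025 + 0.116) = 0.38 / 0.141 = 2.6950
k* = 2.6950^(1/0.7) ≈ 4.1218
y* = (k*)^α = 4.1218^0.3 ≈ 1.5294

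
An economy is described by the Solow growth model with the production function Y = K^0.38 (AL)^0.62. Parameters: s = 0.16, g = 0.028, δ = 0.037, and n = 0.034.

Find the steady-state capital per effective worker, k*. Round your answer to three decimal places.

In steady state, investment equals break-even investment: s·k^α = (n + g + δ)·k.
Dividing both sides by k: k^(1−α) = s / (n + g + δ).
k^0.62 = 0.16 / (0.034 + 0.028 + 0.037) = 0.16 / 0.099 = 1.6162
k* = 1.6162^(1/0.62) ≈ 2.1691

k* = 2.169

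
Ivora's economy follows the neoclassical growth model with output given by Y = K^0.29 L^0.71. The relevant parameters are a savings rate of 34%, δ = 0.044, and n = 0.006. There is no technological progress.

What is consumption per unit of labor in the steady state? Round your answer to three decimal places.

c* ≈ 1.444

In steady state, investment equals break-even investment: s·k^α = (n + δ)·k.
Dividing both sides by k: k^(1−α) = s / (n + δ).
k^0.71 = 0.34 / (0.006 + 0.044) = 0.34 / 0.050 = 6.8000
k* = 6.8000^(1/0.71) ≈ 14.8781
y* = (k*)^α = 14.8781^0.29 ≈ 2.1880
c* = (1 − s)·y* = (1 − 0.34) × 2.1880 ≈ 1.4441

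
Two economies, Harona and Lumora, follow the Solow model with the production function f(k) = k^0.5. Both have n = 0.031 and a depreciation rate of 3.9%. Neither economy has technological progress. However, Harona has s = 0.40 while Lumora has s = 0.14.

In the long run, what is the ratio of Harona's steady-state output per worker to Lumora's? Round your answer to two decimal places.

Steady-state y* = [s/(n + δ)]^(α/(1−α)), so the ratio is [ (s_H/(n + δ)_H) / (s_L/(n + δ)_L) ]^1.
s_H/(n + δ)_H = 0.40/0.070 = 5.7143; s_L/(n + δ)_L = 0.14/0.070 = 2.0000.
Ratio = (5.7143/2.0000)^1 = 2.8572^1 ≈ 2.8572

ratio ≈ 2.86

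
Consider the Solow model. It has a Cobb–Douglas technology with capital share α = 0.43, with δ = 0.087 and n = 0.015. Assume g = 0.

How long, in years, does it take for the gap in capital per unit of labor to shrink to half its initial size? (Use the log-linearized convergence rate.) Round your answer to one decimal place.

t_½ ≈ 11.9 years

Near the steady state the convergence rate is λ = (1 − α)(n + δ).
λ = (1 − 0.43) × 0.102 = 0.57 × 0.102 = 0.05814
Half-life = ln 2 / λ = 0.6931 / 0.05814 ≈ 11.92 years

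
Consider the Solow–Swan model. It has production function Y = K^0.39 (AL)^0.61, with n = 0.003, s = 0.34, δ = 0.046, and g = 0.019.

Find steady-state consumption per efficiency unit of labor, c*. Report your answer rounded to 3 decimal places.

c* = 1.847

In steady state, investment equals break-even investment: s·k^α = (n + g + δ)·k.
Dividing both sides by k: k^(1−α) = s / (n + g + δ).
k^0.61 = 0.34 / (0.003 + 0.019 + 0.046) = 0.34 / 0.068 = 5.0000
k* = 5.0000^(1/0.61) ≈ 13.9911
y* = (k*)^α = 13.9911^0.39 ≈ 2.7982
c* = (1 − s)·y* = (1 − 0.34) × 2.7982 ≈ 1.8468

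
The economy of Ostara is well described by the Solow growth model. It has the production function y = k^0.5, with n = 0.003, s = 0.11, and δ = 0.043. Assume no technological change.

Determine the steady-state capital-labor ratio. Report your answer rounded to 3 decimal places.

Steady state requires s·f(k) = (n + δ)·k, i.e. s·k^α = (n + δ)·k.
Rearranging, k^(1−α) = s / (n + δ).
k^0.5 = 0.11 / (0.003 + 0.043) = 0.11 / 0.046 = 2.3913
k* = 2.3913^(1/0.5) ≈ 5.7183

k* ≈ 5.718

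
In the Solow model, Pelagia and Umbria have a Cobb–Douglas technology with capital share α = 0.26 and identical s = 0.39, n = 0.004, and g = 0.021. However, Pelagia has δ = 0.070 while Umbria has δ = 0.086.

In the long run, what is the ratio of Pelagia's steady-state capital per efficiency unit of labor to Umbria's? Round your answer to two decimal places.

Steady-state k* = [s/(n + g + δ)]^(1/(1−α)), so the ratio is [ (s_P/(n + g + δ)_P) / (s_U/(n + g + δ)_U) ]^1.3514.
s_P/(n + g + δ)_P = 0.39/0.095 = 4.1053; s_U/(n + g + δ)_U = 0.39/0.111 = 3.5135.
Ratio = (4.1053/3.5135)^1.3514 = 1.1684^1.3514 ≈ 1.2341

ratio ≈ 1.23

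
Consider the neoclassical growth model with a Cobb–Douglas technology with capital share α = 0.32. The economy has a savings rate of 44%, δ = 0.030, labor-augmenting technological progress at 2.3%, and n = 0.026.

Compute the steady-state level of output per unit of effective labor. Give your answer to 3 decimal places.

y* = 2.244

In steady state, investment equals break-even investment: s·k^α = (n + g + δ)·k.
Dividing both sides by k: k^(1−α) = s / (n + g + δ).
k^0.68 = 0.44 / (0.026 + 0.023 + 0.030) = 0.44 / 0.079 = 5.5696
k* = 5.5696^(1/0.68) ≈ 12.4968
y* = (k*)^α = 12.4968^0.32 ≈ 2.2438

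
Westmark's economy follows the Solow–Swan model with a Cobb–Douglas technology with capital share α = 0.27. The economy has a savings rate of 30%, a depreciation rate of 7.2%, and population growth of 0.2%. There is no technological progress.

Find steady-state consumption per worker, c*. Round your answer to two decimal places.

At the steady state, Δk = 0, so s·k^α = (n + δ)·k.
Rearranging, k^(1−α) = s / (n + δ).
k^0.73 = 0.30 / (0.002 + 0.072) = 0.30 / 0.074 = 4.0541
k* = 4.0541^(1/0.73) ≈ 6.8035
y* = (k*)^α = 6.8035^0.27 ≈ 1.6782
c* = (1 − s)·y* = (1 − 0.30) × 1.6782 ≈ 1.1747

c* = 1.17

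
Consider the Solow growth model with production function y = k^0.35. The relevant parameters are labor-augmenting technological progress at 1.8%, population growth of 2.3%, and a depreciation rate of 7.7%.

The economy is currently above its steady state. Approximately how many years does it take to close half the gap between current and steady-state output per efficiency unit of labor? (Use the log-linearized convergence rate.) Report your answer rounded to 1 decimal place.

t_½ ≈ 9.0 years

Near the steady state the convergence rate is λ = (1 − α)(n + g + δ).
λ = (1 − 0.35) × 0.118 = 0.65 × 0.118 = 0.0767
Half-life = ln 2 / λ = 0.6931 / 0.0767 ≈ 9.04 years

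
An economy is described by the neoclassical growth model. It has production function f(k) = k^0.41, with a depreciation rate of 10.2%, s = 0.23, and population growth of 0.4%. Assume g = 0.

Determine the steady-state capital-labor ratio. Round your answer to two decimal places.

k* = 3.72

In steady state, investment equals break-even investment: s·k^α = (n + δ)·k.
Rearranging, k^(1−α) = s / (n + δ).
k^0.59 = 0.23 / (0.004 + 0.102) = 0.23 / 0.106 = 2.1698
k* = 2.1698^(1/0.59) ≈ 3.7171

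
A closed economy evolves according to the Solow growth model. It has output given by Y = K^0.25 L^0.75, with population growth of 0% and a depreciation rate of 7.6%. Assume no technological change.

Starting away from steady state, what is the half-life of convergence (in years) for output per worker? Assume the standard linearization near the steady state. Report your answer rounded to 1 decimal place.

about 12.2 years

Near the steady state the convergence rate is λ = (1 − α)(n + δ).
λ = (1 − 0.25) × 0.076 = 0.75 × 0.076 = 0.0570
Half-life = ln 2 / λ = 0.6931 / 0.0570 ≈ 12.16 years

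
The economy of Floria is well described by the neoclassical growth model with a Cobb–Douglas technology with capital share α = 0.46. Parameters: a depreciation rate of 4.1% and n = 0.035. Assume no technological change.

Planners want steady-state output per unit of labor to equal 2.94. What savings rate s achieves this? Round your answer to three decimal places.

s ≈ 0.270

In steady state, investment equals break-even investment: s·k^α = (n + δ)·k.
Since y* = [s/(n + δ)]^(α/(1−α)), we have s/(n + δ) = (y*)^((1−α)/α) = 2.94^1.1739 = 3.5464.
Therefore s = 3.5464 × (n + δ) = 3.5464 × 0.076 = 0.2695.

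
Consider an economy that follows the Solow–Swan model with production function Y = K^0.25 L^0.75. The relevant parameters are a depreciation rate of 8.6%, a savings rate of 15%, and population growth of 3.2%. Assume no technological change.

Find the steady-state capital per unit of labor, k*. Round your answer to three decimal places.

In steady state, investment equals break-even investment: s·k^α = (n + δ)·k.
Rearranging, k^(1−α) = s / (n + δ).
k^0.75 = 0.15 / (0.032 + 0.086) = 0.15 / 0.118 = 1.2712
k* = 1.2712^(1/0.75) ≈ 1.3771

k* = 1.377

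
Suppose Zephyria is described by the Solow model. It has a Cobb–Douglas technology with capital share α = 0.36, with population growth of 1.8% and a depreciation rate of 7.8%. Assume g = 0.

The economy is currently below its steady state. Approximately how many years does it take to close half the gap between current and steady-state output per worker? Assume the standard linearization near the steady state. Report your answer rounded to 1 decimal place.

Near the steady state the convergence rate is λ = (1 − α)(n + δ).
λ = (1 − 0.36) × 0.096 = 0.64 × 0.096 = 0.06144
Half-life = ln 2 / λ = 0.6931 / 0.06144 ≈ 11.28 years

about 11.3 years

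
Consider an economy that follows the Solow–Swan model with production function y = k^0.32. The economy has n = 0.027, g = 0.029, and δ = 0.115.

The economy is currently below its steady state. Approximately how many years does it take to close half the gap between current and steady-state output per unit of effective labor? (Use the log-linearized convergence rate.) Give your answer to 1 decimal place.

half-life ≈ 6.0 years

Near the steady state the convergence rate is λ = (1 − α)(n + g + δ).
λ = (1 − 0.32) × 0.171 = 0.68 × 0.171 = 0.11628
Half-life = ln 2 / λ = 0.6931 / 0.11628 ≈ 5.96 years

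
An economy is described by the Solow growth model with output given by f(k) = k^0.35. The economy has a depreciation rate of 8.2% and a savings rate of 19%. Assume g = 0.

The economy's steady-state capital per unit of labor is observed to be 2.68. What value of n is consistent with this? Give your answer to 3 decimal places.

Steady state requires s·f(k) = (n + δ)·k, i.e. s·k^α = (n + δ)·k.
So s / (n + δ) = (k*)^(1−α) = 2.68^0.65 = 1.8980.
Therefore n + δ = s / 1.8980 = 0.19 / 1.8980 = 0.1001, so n = 0.1001 − 0.082 = 0.0181.

n ≈ 0.018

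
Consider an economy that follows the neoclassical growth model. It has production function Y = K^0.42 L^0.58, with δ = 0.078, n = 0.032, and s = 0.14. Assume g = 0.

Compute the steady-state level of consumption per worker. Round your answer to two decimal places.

c* ≈ 1.02

Steady state requires s·f(k) = (n + δ)·k, i.e. s·k^α = (n + δ)·k.
Dividing both sides by k: k^(1−α) = s / (n + δ).
k^0.58 = 0.14 / (0.032 + 0.078) = 0.14 / 0.110 = 1.2727
k* = 1.2727^(1/0.58) ≈ 1.5155
y* = (k*)^α = 1.5155^0.42 ≈ 1.1908
c* = (1 − s)·y* = (1 − 0.14) × 1.1908 ≈ 1.0241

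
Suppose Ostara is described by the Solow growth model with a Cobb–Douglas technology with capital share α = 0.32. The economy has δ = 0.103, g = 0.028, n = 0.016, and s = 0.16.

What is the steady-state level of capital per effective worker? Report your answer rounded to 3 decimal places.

Steady state requires s·f(k) = (n + g + δ)·k, i.e. s·k^α = (n + g + δ)·k.
Rearranging, k^(1−α) = s / (n + g + δ).
k^0.68 = 0.16 / (0.016 + 0.028 + 0.103) = 0.16 / 0.147 = 1.0884
k* = 1.0884^(1/0.68) ≈ 1.1327

k* = 1.133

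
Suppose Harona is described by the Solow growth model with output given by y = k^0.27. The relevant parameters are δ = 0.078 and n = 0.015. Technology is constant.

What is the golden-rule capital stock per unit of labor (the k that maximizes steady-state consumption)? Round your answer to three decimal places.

k_gold ≈ 4.306

The golden rule sets f'(k) = n + δ, i.e. α·k^(α−1) = n + δ.
So k^(1−α) = α / (n + δ) = 0.27 / 0.093 = 2.9032.
k_gold = 2.9032^(1/0.73) ≈ 4.3060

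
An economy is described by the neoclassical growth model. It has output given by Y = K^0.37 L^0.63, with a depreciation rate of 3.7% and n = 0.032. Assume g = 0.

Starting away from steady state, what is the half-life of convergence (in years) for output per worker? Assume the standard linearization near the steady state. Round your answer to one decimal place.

Near the steady state the convergence rate is λ = (1 − α)(n + δ).
λ = (1 − 0.37) × 0.069 = 0.63 × 0.069 = 0.04347
Half-life = ln 2 / λ = 0.6931 / 0.04347 ≈ 15.94 years

t_½ ≈ 15.9 years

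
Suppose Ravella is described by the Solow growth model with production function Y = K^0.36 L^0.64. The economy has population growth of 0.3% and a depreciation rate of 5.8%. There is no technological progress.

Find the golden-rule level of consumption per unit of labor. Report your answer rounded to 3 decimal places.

c_gold ≈ 1.737

At the golden rule, f'(k) = n + δ, so α·k^(α−1) = n + δ and k_gold = (α/(n + δ))^(1/(1−α)).
k_gold = (0.36/0.061)^(1/0.64) = 5.9016^1.5625 ≈ 16.0192
c_gold = f(k_gold) − (n + δ)·k_gold = 2.7144 − 0.061×16.0192 ≈ 1.7372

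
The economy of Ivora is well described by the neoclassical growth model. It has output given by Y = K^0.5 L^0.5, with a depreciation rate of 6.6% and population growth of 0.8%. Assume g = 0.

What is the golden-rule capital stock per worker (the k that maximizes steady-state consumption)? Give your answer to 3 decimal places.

k_gold ≈ 45.654

The golden rule sets f'(k) = n + δ, i.e. α·k^(α−1) = n + δ.
So k^(1−α) = α / (n + δ) = 0.5 / 0.074 = 6.7568.
k_gold = 6.7568^(1/0.5) ≈ 45.6543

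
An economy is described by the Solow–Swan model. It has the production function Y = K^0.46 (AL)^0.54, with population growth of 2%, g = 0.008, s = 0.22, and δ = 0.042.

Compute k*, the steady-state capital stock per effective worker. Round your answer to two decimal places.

At the steady state, Δk = 0, so s·k^α = (n + g + δ)·k.
Rearranging, k^(1−α) = s / (n + g + δ).
k^0.54 = 0.22 / (0.020 + 0.008 + 0.042) = 0.22 / 0.070 = 3.1429
k* = 3.1429^(1/0.54) ≈ 8.3365

k* = 8.34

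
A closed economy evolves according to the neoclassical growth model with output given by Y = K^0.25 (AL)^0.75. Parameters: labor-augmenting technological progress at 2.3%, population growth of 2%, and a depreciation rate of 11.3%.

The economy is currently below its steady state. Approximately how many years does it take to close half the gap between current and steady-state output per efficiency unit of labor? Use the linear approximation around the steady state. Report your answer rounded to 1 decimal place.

half-life ≈ 5.9 years

Near the steady state the convergence rate is λ = (1 − α)(n + g + δ).
λ = (1 − 0.25) × 0.156 = 0.75 × 0.156 = 0.1170
Half-life = ln 2 / λ = 0.6931 / 0.1170 ≈ 5.92 years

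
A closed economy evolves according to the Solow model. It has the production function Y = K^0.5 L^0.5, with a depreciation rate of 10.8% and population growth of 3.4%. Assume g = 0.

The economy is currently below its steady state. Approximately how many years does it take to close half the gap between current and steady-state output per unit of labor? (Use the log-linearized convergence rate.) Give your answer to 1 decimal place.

half-life ≈ 9.8 years

Near the steady state the convergence rate is λ = (1 − α)(n + δ).
λ = (1 − 0.5) × 0.142 = 0.5 × 0.142 = 0.0710
Half-life = ln 2 / λ = 0.6931 / 0.0710 ≈ 9.76 years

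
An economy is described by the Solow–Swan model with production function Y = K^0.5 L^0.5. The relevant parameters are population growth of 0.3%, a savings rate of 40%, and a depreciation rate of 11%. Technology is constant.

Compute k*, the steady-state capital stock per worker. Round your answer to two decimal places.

At the steady state, Δk = 0, so s·k^α = (n + δ)·k.
Dividing both sides by k: k^(1−α) = s / (n + δ).
k^0.5 = 0.40 / (0.003 + 0.110) = 0.40 / 0.113 = 3.5398
k* = 3.5398^(1/0.5) ≈ 12.5302

k* = 12.53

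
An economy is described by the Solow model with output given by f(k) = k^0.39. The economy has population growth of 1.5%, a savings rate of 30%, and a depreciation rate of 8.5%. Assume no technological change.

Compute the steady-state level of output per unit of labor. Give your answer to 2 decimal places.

y* = 2.02

At the steady state, Δk = 0, so s·k^α = (n + δ)·k.
Rearranging, k^(1−α) = s / (n + δ).
k^0.61 = 0.30 / (0.015 + 0.085) = 0.30 / 0.100 = 3.0000
k* = 3.0000^(1/0.61) ≈ 6.0557
y* = (k*)^α = 6.0557^0.39 ≈ 2.0186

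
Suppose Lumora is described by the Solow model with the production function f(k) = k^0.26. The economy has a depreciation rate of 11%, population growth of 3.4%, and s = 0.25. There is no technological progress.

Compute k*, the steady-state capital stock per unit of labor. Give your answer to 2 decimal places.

Steady state requires s·f(k) = (n + δ)·k, i.e. s·k^α = (n + δ)·k.
Dividing both sides by k: k^(1−α) = s / (n + δ).
k^0.74 = 0.25 / (0.034 + 0.110) = 0.25 / 0.144 = 1.7361
k* = 1.7361^(1/0.74) ≈ 2.1074

k* ≈ 2.11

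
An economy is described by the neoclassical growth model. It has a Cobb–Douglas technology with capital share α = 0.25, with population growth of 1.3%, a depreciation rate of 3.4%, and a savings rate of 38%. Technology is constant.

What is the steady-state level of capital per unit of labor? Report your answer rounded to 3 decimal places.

k* = 16.227

At the steady state, Δk = 0, so s·k^α = (n + δ)·k.
Dividing both sides by k: k^(1−α) = s / (n + δ).
k^0.75 = 0.38 / (0.013 + 0.034) = 0.38 / 0.047 = 8.0851
k* = 8.0851^(1/0.75) ≈ 16.2273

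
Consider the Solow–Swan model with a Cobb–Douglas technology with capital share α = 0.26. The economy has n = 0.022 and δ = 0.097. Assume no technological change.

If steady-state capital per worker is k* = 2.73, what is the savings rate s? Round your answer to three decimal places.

s ≈ 0.250

In steady state, investment equals break-even investment: s·k^α = (n + δ)·k.
So s / (n + δ) = (k*)^(1−α) = 2.73^0.74 = 2.1026.
Therefore s = 2.1026 × (n + δ) = 2.1026 × 0.119 = 0.2502.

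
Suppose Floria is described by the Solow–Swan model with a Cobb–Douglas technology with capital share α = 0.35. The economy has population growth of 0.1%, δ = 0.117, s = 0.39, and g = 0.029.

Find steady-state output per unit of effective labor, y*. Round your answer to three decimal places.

In steady state, investment equals break-even investment: s·k^α = (n + g + δ)·k.
Dividing both sides by k: k^(1−α) = s / (n + g + δ).
k^0.65 = 0.39 / (0.001 + 0.029 + 0.117) = 0.39 / 0.147 = 2.6531
k* = 2.6531^(1/0.65) ≈ 4.4867
y* = (k*)^α = 4.4867^0.35 ≈ 1.6911

y* ≈ 1.691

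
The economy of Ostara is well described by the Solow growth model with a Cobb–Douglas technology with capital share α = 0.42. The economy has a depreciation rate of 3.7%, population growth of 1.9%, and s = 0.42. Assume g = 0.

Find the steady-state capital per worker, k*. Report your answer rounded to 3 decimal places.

k* = 32.265

Steady state requires s·f(k) = (n + δ)·k, i.e. s·k^α = (n + δ)·k.
Rearranging, k^(1−α) = s / (n + δ).
k^0.58 = 0.42 / (0.019 + 0.037) = 0.42 / 0.056 = 7.5000
k* = 7.5000^(1/0.58) ≈ 32.2646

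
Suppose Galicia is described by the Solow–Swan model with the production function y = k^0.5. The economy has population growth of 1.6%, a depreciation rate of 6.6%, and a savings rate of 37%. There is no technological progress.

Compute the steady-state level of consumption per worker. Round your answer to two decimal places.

c* = 2.84

Steady state requires s·f(k) = (n + δ)·k, i.e. s·k^α = (n + δ)·k.
Dividing both sides by k: k^(1−α) = s / (n + δ).
k^0.5 = 0.37 / (0.016 + 0.066) = 0.37 / 0.082 = 4.5122
k* = 4.5122^(1/0.5) ≈ 20.3599
y* = (k*)^α = 20.3599^0.5 ≈ 4.5122
c* = (1 − s)·y* = (1 − 0.37) × 4.5122 ≈ 2.8427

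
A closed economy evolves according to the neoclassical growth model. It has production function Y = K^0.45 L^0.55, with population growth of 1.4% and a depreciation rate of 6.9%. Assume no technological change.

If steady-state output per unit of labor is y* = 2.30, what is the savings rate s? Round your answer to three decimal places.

At the steady state, Δk = 0, so s·k^α = (n + δ)·k.
Since y* = [s/(n + δ)]^(α/(1−α)), we have s/(n + δ) = (y*)^((1−α)/α) = 2.30^1.2222 = 2.7676.
Therefore s = 2.7676 × (n + δ) = 2.7676 × 0.083 = 0.2297.

s ≈ 0.230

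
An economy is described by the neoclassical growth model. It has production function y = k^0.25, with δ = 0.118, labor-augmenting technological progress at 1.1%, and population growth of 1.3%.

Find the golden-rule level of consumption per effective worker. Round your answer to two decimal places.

c_gold ≈ 0.91

At the golden rule, f'(k) = n + g + δ, so α·k^(α−1) = n + g + δ and k_gold = (α/(n + g + δ))^(1/(1−α)).
k_gold = (0.25/0.142)^(1/0.75) = 1.7606^1.3333 ≈ 2.1259
c_gold = f(k_gold) − (n + g + δ)·k_gold = 1.2075 − 0.142×2.1259 ≈ 0.9056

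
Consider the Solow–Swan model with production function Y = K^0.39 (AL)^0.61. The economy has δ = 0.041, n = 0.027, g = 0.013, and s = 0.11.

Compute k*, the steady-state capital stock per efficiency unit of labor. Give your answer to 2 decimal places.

In steady state, investment equals break-even investment: s·k^α = (n + g + δ)·k.
Dividing both sides by k: k^(1−α) = s / (n + g + δ).
k^0.61 = 0.11 / (0.027 + 0.013 + 0.041) = 0.11 / 0.081 = 1.3580
k* = 1.3580^(1/0.61) ≈ 1.6515

k* = 1.65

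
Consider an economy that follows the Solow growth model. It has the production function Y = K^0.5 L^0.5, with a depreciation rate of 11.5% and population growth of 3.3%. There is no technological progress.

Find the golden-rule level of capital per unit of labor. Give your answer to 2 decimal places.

The golden rule sets f'(k) = n + δ, i.e. α·k^(α−1) = n + δ.
So k^(1−α) = α / (n + δ) = 0.5 / 0.148 = 3.3784.
k_gold = 3.3784^(1/0.5) ≈ 11.4136

k_gold ≈ 11.41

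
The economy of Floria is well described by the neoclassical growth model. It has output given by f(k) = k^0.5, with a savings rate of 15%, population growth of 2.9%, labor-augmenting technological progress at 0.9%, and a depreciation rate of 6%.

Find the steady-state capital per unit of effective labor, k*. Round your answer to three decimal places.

k* = 2.343

In steady state, investment equals break-even investment: s·k^α = (n + g + δ)·k.
Rearranging, k^(1−α) = s / (n + g + δ).
k^0.5 = 0.15 / (0.029 + 0.009 + 0.060) = 0.15 / 0.098 = 1.5306
k* = 1.5306^(1/0.5) ≈ 2.3427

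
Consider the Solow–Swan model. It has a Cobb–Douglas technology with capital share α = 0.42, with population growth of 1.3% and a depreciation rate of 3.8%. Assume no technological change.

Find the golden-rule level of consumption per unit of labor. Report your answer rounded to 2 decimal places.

c_gold ≈ 2.67

At the golden rule, f'(k) = n + δ, so α·k^(α−1) = n + δ and k_gold = (α/(n + δ))^(1/(1−α)).
k_gold = (0.42/0.051)^(1/0.58) = 8.2353^1.7241 ≈ 37.9073
c_gold = f(k_gold) − (n + δ)·k_gold = 4.6032 − 0.051×37.9073 ≈ 2.6699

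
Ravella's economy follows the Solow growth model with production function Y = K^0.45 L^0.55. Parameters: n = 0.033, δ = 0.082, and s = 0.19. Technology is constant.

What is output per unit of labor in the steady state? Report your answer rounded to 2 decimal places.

At the steady state, Δk = 0, so s·k^α = (n + δ)·k.
Rearranging, k^(1−α) = s / (n + δ).
k^0.55 = 0.19 / (0.033 + 0.082) = 0.19 / 0.115 = 1.6522
k* = 1.6522^(1/0.55) ≈ 2.4916
y* = (k*)^α = 2.4916^0.45 ≈ 1.5080

y* ≈ 1.51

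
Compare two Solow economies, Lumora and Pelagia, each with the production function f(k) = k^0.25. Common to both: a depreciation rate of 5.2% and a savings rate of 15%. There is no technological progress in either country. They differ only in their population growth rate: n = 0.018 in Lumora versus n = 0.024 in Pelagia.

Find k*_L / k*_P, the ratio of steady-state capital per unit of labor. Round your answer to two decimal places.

Steady-state k* = [s/(n + δ)]^(1/(1−α)), so the ratio is [ (s_L/(n + δ)_L) / (s_P/(n + δ)_P) ]^1.3333.
s_L/(n + δ)_L = 0.15/0.070 = 2.1429; s_P/(n + δ)_P = 0.15/0.076 = 1.9737.
Ratio = (2.1429/1.9737)^1.3333 = 1.0857^1.3333 ≈ 1.1159

ratio ≈ 1.12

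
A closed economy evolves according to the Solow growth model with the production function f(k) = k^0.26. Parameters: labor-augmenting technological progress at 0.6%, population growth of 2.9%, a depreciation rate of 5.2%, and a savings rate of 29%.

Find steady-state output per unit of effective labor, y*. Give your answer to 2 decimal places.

At the steady state, Δk = 0, so s·k^α = (n + g + δ)·k.
Dividing both sides by k: k^(1−α) = s / (n + g + δ).
k^0.74 = 0.29 / (0.029 + 0.006 + 0.052) = 0.29 / 0.087 = 3.3333
k* = 3.3333^(1/0.74) ≈ 5.0885
y* = (k*)^α = 5.0885^0.26 ≈ 1.5266

y* = 1.53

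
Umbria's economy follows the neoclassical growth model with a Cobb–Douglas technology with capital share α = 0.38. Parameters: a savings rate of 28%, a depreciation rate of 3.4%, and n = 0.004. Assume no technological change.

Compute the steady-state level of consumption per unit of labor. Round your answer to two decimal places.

c* ≈ 2.45

At the steady state, Δk = 0, so s·k^α = (n + δ)·k.
Dividing both sides by k: k^(1−α) = s / (n + δ).
k^0.62 = 0.28 / (0.004 + 0.034) = 0.28 / 0.038 = 7.3684
k* = 7.3684^(1/0.62) ≈ 25.0605
y* = (k*)^α = 25.0605^0.38 ≈ 3.4011
c* = (1 − s)·y* = (1 − 0.28) × 3.4011 ≈ 2.4488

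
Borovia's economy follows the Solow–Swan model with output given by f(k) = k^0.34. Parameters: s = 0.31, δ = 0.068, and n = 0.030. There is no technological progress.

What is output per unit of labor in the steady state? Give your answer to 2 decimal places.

y* ≈ 1.81

Steady state requires s·f(k) = (n + δ)·k, i.e. s·k^α = (n + δ)·k.
Rearranging, k^(1−α) = s / (n + δ).
k^0.66 = 0.31 / (0.030 + 0.068) = 0.31 / 0.098 = 3.1633
k* = 3.1633^(1/0.66) ≈ 5.7252
y* = (k*)^α = 5.7252^0.34 ≈ 1.8099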